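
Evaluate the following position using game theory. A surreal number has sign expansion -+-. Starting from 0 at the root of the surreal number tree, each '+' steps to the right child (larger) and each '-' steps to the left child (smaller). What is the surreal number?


Sign expansion: -+-
Rule: track bounds (lo, hi), initially (-inf, +inf). On '+', the current value becomes lo and we move to the simplest number in (value, hi): value + 1 if hi = +inf, otherwise the midpoint (value + hi)/2. On '-', the current value becomes hi and we move to value - 1 if lo = -inf, otherwise the midpoint (lo + value)/2.
Start at 0.
Step 1: sign = -, move left. Bounds: (-inf, 0). Value = -1
Step 2: sign = +, move right. Bounds: (-1, 0). Value = -1/2
Step 3: sign = -, move left. Bounds: (-1, -1/2). Value = -3/4
The surreal number with sign expansion -+- is -3/4.

-3/4


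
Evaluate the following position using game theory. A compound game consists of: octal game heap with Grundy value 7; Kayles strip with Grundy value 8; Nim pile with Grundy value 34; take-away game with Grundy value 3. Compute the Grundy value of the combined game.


By the Sprague-Grundy theorem, the Grundy value of a sum of games is the XOR of individual Grundy values.
octal game heap: Grundy value = 7. Running XOR: 0 XOR 7 = 7
Kayles strip: Grundy value = 8. Running XOR: 7 XOR 8 = 15
Nim pile: Grundy value = 34. Running XOR: 15 XOR 34 = 45
take-away game: Grundy value = 3. Running XOR: 45 XOR 3 = 46
The combined Grundy value is 46.

46


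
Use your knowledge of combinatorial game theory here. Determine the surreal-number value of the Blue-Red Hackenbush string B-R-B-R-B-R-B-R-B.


Edges (from ground): B-R-B-R-B-R-B-R-B
By Berlekamp's sign-expansion rule, a Blue-Red Hackenbush stalk has the value of the surreal number whose sign sequence is the edge sequence with B -> + and R -> -.
Sign sequence: +-+-+-+-+
Trace the sign expansion in the surreal number tree, starting from 0:
Edge 1: B (sign +) -> bounds (0, +inf), value = 1
Edge 2: R (sign -) -> bounds (0, 1), value = 1/2
Edge 3: B (sign +) -> bounds (1/2, 1), value = 3/4
Edge 4: R (sign -) -> bounds (1/2, 3/4), value = 5/8
Edge 5: B (sign +) -> bounds (5/8, 3/4), value = 11/16
Edge 6: R (sign -) -> bounds (5/8, 11/16), value = 21/32
Edge 7: B (sign +) -> bounds (21/32, 11/16), value = 43/64
Edge 8: R (sign -) -> bounds (21/32, 43/64), value = 85/128
Edge 9: B (sign +) -> bounds (85/128, 43/64), value = 171/256
Game value = 171/256

171/256


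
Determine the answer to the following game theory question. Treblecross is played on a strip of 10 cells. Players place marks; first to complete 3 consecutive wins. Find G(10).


Treblecross: place X on empty cells; 3-in-a-row wins.
Playing within two cells of an existing X lets the opponent win at once, so sensible play treats the cells i-2..i+2 around each X as dead. The player left with no safe cell loses, so this is a normal-play take-away game on strips of safe cells.
Placing X at cell i (0-indexed) of a strip of k safe cells leaves independent strips of sizes max(0, i-2) and max(0, k-i-3). Hence G(k) = mex{ G(max(0,i-2)) XOR G(max(0,k-i-3)) : 0 <= i < k }, with G(0) = 0.
G(1): splits (0,0):0^0=0 -> mex({0}) = 1
G(2): splits (0,0):0^0=0 -> mex({0}) = 1
G(3): splits (0,0):0^0=0 -> mex({0}) = 1
G(4): splits (0,1):0^1=1 (0,0):0^0=0 -> mex({0, 1}) = 2
G(5): splits (0,2):0^1=1 (0,1):0^1=1 (0,0):0^0=0 -> mex({0, 1}) = 2
G(6) = mex({1}) = 0
G(7) = mex({0, 1, 2}) = 3
G(8) = mex({0, 1, 2}) = 3
G(9) = mex({0, 2}) = 1
G(10) = mex({0, 2, 3}) = 1
Therefore G(10) = 1.

1


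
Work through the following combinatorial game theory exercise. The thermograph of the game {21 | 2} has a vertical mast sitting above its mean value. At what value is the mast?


Game = {21 | 2}, a switch {a | b} with numbers a > b.
Its thermograph has left wall a - t and right wall b + t, which meet at t = (a - b)/2, where both equal (a + b)/2. So the mast (mean value) is at (a + b)/2.
Mean = (21 + (2))/2 = 23/2 = 23/2

23/2


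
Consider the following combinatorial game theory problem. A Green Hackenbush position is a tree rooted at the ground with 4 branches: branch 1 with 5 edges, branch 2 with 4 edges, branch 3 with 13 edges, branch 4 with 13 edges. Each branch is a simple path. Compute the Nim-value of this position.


The tree has 4 branches from the ground vertex.
In Green Hackenbush, the Nim-value of a simple path of length k is k.
Branch 1: length 5, Nim-value = 5
Branch 2: length 4, Nim-value = 4
Branch 3: length 13, Nim-value = 13
Branch 4: length 13, Nim-value = 13
Total Nim-value = XOR of all branch values:
0 XOR 5 = 5
5 XOR 4 = 1
1 XOR 13 = 12
12 XOR 13 = 1
Nim-value of the tree = 1

1


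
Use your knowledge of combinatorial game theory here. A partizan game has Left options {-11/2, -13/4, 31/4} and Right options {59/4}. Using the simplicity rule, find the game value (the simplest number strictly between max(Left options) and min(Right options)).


Left options: {-11/2, -13/4, 31/4}, max = 31/4
Right options: {59/4}, min = 59/4
All options are numbers and max(Left) < min(Right), so by the simplicity theorem the value is the simplest (earliest-born) number strictly between 31/4 and 59/4.
Integers 8 through 14 all lie strictly between 31/4 and 59/4.
Among integers, the simplest (lowest birthday = smallest |n|; 0 is born on day 0, +-n on day n) is 8.
No non-integer in the interval can be simpler: if x is a non-integer in the interval, then floor(x) or ceil(x) also lies in the interval (the interval contains an integer), and both are proper prefixes of x's sign expansion, i.e. born earlier. So the game value is 8.
Game value = 8

8


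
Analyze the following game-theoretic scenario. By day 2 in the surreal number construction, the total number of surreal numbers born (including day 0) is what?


Day 0: {|} = 0 is born. Count = 1.
Day n: the number of surreal numbers born by day n is 2^(n+1) - 1.
By day 0: 2^1 - 1 = 1
By day 1: 2^2 - 1 = 3
By day 2: 2^3 - 1 = 7
By day 2: 7 surreal numbers.

7


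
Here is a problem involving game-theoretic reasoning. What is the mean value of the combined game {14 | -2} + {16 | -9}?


G1 = {14 | -2}, G2 = {16 | -9}
Each is a switch {a | b} with numbers a > b; its mean value is (a + b)/2, and mean value is additive over game sums: m(G1 + G2) = m(G1) + m(G2).
Mean of G1 = (14 + (-2))/2 = 12/2 = 6
Mean of G2 = (16 + (-9))/2 = 7/2 = 7/2
Mean of G1 + G2 = 6 + 7/2 = 19/2

19/2


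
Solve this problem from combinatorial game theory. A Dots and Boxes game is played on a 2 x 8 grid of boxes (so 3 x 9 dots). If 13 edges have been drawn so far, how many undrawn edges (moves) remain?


Grid: 2 x 8 boxes, i.e. 3 rows and 9 columns of dots.
Horizontal edges: (rows + 1) * cols = 3 * 8 = 24
Vertical edges: rows * (cols + 1) = 2 * 9 = 18
Total edges: 24 + 18 = 42
Edges drawn: 13
Remaining: 42 - 13 = 29

29


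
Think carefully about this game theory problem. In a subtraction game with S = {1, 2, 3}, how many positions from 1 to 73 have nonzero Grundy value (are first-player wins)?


Subtraction set S = {1, 2, 3}, so G(n) = n mod 4.
G(n) = 0 when n is a multiple of 4.
Multiples of 4 in [1, 73]: 18
N-positions (nonzero Grundy) = 73 - 18 = 55

55


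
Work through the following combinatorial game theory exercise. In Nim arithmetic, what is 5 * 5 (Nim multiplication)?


Nim multiplication is bilinear over XOR: (u XOR v) * w = (u*w) XOR (v*w).
So we split each operand into its bit components and XOR the pairwise Nim products.
5 = 1 + 4 (as XOR of powers of 2).
5 = 1 + 4 (as XOR of powers of 2).
Using the standard Nim-product table on single bits:
  2*2 = 3,   2*4 = 8,   2*8 = 12,
  4*4 = 6,   4*8 = 11,  8*8 = 13,
and  1*x = x (identity), k*l = l*k (commutative).
Pairwise Nim products:
  1 * 1 = 1
  1 * 4 = 4
  4 * 1 = 4
  4 * 4 = 6
XOR them: 1 XOR 4 XOR 4 XOR 6 = 7.
Result: 5 * 5 = 7 (in Nim).

7


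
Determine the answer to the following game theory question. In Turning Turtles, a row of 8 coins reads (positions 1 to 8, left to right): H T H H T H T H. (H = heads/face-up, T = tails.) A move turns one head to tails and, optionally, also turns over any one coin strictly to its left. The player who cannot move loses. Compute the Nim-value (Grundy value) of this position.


Coins: H T H H T H T H
Key fact: a single head at position k behaves exactly like a Nim heap of size k (turning it to T and optionally flipping a coin at j < k corresponds to moving the heap from k to j, or to 0), and heads combine as a disjunctive sum (two heads at the same place would cancel, matching j XOR j = 0). So the Nim-value is the XOR of the 1-indexed positions of the heads.
Face-up positions (1-indexed): [1, 3, 4, 6, 8]
XOR 0 with 1: 0 XOR 1 = 1
XOR 1 with 3: 1 XOR 3 = 2
XOR 2 with 4: 2 XOR 4 = 6
XOR 6 with 6: 6 XOR 6 = 0
XOR 0 with 8: 0 XOR 8 = 8
Nim-value = 8

8


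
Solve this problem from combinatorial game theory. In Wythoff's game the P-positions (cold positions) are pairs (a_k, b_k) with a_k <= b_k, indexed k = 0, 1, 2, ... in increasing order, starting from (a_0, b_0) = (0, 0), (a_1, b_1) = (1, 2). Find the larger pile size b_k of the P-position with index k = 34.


By Wythoff's theorem, a_k = floor(k * phi) and b_k = floor(k * phi^2) = a_k + k, where phi = (1 + sqrt(5))/2 is the golden ratio.
phi = (1 + sqrt(5))/2 = 1.618034
phi^2 = phi + 1 = 2.618034
k = 34
k * phi^2 = 34 * 2.618034 = 89.013156
b_34 = floor(k * phi^2) = 89 (check: a_34 + k = 55 + 34 = 89)

89


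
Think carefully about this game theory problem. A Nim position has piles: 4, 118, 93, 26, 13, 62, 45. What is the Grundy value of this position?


We need the XOR (exclusive or) of all pile sizes.
After XOR-ing pile 1 (size 4): 0 XOR 4 = 4
After XOR-ing pile 2 (size 118): 4 XOR 118 = 114
After XOR-ing pile 3 (size 93): 114 XOR 93 = 47
After XOR-ing pile 4 (size 26): 47 XOR 26 = 53
After XOR-ing pile 5 (size 13): 53 XOR 13 = 56
After XOR-ing pile 6 (size 62): 56 XOR 62 = 6
After XOR-ing pile 7 (size 45): 6 XOR 45 = 43
The Nim-value of this position is 43.

43


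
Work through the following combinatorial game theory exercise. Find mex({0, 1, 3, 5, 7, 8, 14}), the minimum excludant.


Set = {0, 1, 3, 5, 7, 8, 14}
0 is in the set.
1 is in the set.
2 is NOT in the set. This is the mex.
mex = 2

2


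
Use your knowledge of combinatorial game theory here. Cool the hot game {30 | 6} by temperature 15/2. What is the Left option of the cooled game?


Original game: {30 | 6} (a switch {a | b} with a > b).
Cooling by t (for t below the temperature (a - b)/2 = 12) taxes each move by t: {a | b} cooled by t is {a - t | b + t}.
Cooling amount: t = 15/2
Cooled Left option: 30 - 15/2 = 45/2
Cooled Right option: 6 + 15/2 = 27/2
Cooled game: {45/2 | 27/2}
Left option = 45/2

45/2


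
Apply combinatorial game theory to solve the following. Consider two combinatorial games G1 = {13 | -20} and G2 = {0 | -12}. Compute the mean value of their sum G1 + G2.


G1 = {13 | -20}, G2 = {0 | -12}
Each is a switch {a | b} with numbers a > b; its mean value is (a + b)/2, and mean value is additive over game sums: m(G1 + G2) = m(G1) + m(G2).
Mean of G1 = (13 + (-20))/2 = -7/2 = -7/2
Mean of G2 = (0 + (-12))/2 = -12/2 = -6
Mean of G1 + G2 = -7/2 + -6 = -19/2

-19/2


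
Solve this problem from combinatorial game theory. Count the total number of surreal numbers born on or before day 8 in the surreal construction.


Day 0: {|} = 0 is born. Count = 1.
Day n: the number of surreal numbers born by day n is 2^(n+1) - 1.
By day 0: 2^1 - 1 = 1
By day 1: 2^2 - 1 = 3
By day 2: 2^3 - 1 = 7
By day 3: 2^4 - 1 = 15
By day 4: 2^5 - 1 = 31
By day 5: 2^6 - 1 = 63
By day 6: 2^7 - 1 = 127
By day 7: 2^8 - 1 = 255
By day 8: 2^9 - 1 = 511
By day 8: 511 surreal numbers.

511


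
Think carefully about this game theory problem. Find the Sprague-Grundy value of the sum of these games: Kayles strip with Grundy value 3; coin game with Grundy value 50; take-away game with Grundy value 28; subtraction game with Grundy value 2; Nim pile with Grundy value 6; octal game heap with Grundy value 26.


By the Sprague-Grundy theorem, the Grundy value of a sum of games is the XOR of individual Grundy values.
Kayles strip: Grundy value = 3. Running XOR: 0 XOR 3 = 3
coin game: Grundy value = 50. Running XOR: 3 XOR 50 = 49
take-away game: Grundy value = 28. Running XOR: 49 XOR 28 = 45
subtraction game: Grundy value = 2. Running XOR: 45 XOR 2 = 47
Nim pile: Grundy value = 6. Running XOR: 47 XOR 6 = 41
octal game heap: Grundy value = 26. Running XOR: 41 XOR 26 = 51
The combined Grundy value is 51.

51


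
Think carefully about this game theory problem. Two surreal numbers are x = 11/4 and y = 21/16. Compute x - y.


x = 11/4, y = 21/16
Converting to common denominator: 16
x = 44/16, y = 21/16
x - y = 11/4 - 21/16 = 23/16

23/16


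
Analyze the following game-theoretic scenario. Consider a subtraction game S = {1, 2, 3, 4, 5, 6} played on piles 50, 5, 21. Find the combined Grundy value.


Subtraction set: {1, 2, 3, 4, 5, 6}
For this subtraction set, G(n) = n mod 7 (period = max + 1 = 7).
Pile 1 (size 50): G(50) = 50 mod 7 = 1
Pile 2 (size 5): G(5) = 5 mod 7 = 5
Pile 3 (size 21): G(21) = 21 mod 7 = 0
Total Grundy value = XOR of all: 1 XOR 5 XOR 0 = 4

4


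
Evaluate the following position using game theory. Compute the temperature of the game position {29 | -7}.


The game is {29 | -7}, a switch {a | b} with numbers a > b.
Cooling {a | b} by t gives {a - t | b + t}, which stops being hot when a - t = b + t, i.e. at t = (a - b)/2. So the temperature of a switch is (a - b)/2.
Temperature = (Left option - Right option) / 2
= (29 - (-7)) / 2
= 36 / 2
= 18

18


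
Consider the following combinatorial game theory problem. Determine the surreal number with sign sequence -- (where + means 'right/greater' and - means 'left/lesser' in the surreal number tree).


Sign expansion: --
Rule: track bounds (lo, hi), initially (-inf, +inf). On '+', the current value becomes lo and we move to the simplest number in (value, hi): value + 1 if hi = +inf, otherwise the midpoint (value + hi)/2. On '-', the current value becomes hi and we move to value - 1 if lo = -inf, otherwise the midpoint (lo + value)/2.
Start at 0.
Step 1: sign = -, move left. Bounds: (-inf, 0). Value = -1
Step 2: sign = -, move left. Bounds: (-inf, -1). Value = -2
The surreal number with sign expansion -- is -2.

-2


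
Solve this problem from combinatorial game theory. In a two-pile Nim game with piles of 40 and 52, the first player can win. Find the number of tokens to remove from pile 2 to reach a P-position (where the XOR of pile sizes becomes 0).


Piles: 40 and 52
Current XOR: 40 XOR 52 = 28 (non-zero, so this is an N-position).
To make the XOR zero, we need to find a move that balances the piles.
For pile 2 (size 52): target = 52 XOR 28 = 40
We reduce pile 2 from 52 to 40.
Tokens removed: 52 - 40 = 12
Verification: 40 XOR 40 = 0

12


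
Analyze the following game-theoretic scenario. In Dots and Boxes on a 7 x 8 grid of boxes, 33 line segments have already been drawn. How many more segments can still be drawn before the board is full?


Grid: 7 x 8 boxes, i.e. 8 rows and 9 columns of dots.
Horizontal edges: (rows + 1) * cols = 8 * 8 = 64
Vertical edges: rows * (cols + 1) = 7 * 9 = 63
Total edges: 64 + 63 = 127
Edges drawn: 33
Remaining: 127 - 33 = 94

94


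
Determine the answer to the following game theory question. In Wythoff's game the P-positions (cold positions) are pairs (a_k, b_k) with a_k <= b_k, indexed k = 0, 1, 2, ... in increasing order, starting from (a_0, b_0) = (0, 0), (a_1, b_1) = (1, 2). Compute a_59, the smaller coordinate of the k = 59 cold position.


By Wythoff's theorem, a_k = floor(k * phi) and b_k = floor(k * phi^2) = a_k + k, where phi = (1 + sqrt(5))/2 is the golden ratio.
phi = (1 + sqrt(5))/2 = 1.618034
k = 59
k * phi = 59 * 1.618034 = 95.464005
a_59 = floor(k * phi) = 95

95


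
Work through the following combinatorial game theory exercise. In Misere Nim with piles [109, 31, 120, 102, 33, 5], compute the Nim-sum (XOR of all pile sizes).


We need the XOR (exclusive or) of all pile sizes.
After XOR-ing pile 1 (size 109): 0 XOR 109 = 109
After XOR-ing pile 2 (size 31): 109 XOR 31 = 114
After XOR-ing pile 3 (size 120): 114 XOR 120 = 10
After XOR-ing pile 4 (size 102): 10 XOR 102 = 108
After XOR-ing pile 5 (size 33): 108 XOR 33 = 77
After XOR-ing pile 6 (size 5): 77 XOR 5 = 72
The Nim-value of this position is 72.

72


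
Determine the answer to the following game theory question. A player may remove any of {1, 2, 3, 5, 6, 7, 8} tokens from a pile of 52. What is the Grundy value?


The subtraction set is S = {1, 2, 3, 5, 6, 7, 8}.
G(k) = mex{ G(k - s) : s in S, s <= k }. We compute iteratively: G(0) = 0.
G(1) = mex({0}) = 1
G(2) = mex({0, 1}) = 2
G(3) = mex({0, 1, 2}) = 3
G(4) = mex({1, 2, 3}) = 0
G(5) = mex({0, 2, 3}) = 1
G(6) = mex({0, 1, 3}) = 2
G(7) = mex({0, 1, 2}) = 3
G(8) = mex({0, 1, 2, 3}) = 4
G(9) = mex({0, 1, 2, 3, 4}) = 5
G(10) = mex({0, 1, 2, 3, 4, 5}) = 6
G(11) = mex({0, 1, 2, 3, 4, 5, 6}) = 7
G(12) = mex({0, 1, 2, 3, 5, 6, 7}) = 4
G(13) = mex({1, 2, 3, 4, 6, 7}) = 0
G(14) = mex({0, 2, 3, 4, 5, 7}) = 1
G(15) = mex({0, 1, 3, 4, 5, 6}) = 2
G(16) = mex({0, 1, 2, 4, 5, 6, 7}) = 3
G(17) = mex({1, 2, 3, 4, 5, 6, 7}) = 0
G(18) = mex({0, 2, 3, 4, 6, 7}) = 1
G(19) = mex({0, 1, 3, 4, 7}) = 2
G(20) = mex({0, 1, 2, 4}) = 3
Observe that G(13)..G(20) = 0, 1, 2, 3, 0, 1, 2, 3 repeats G(0)..G(7) = 0, 1, 2, 3, 0, 1, 2, 3.
For k >= max(S) = 8, G(k) is determined by the previous 8 values G(k-8)..G(k-1); a window of 8 consecutive values has recurred shifted by 13, so by induction G(k + 13) = G(k) for all k >= 0: the sequence is periodic from the start with period 13.
One period: G(0..12) = 0, 1, 2, 3, 0, 1, 2, 3, 4, 5, 6, 7, 4.
52 mod 13 = 0, so G(52) = G(0) = 0.

0


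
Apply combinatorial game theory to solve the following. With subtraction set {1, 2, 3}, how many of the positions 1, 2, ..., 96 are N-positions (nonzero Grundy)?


Subtraction set S = {1, 2, 3}, so G(n) = n mod 4.
G(n) = 0 when n is a multiple of 4.
Multiples of 4 in [1, 96]: 24
N-positions (nonzero Grundy) = 96 - 24 = 72

72


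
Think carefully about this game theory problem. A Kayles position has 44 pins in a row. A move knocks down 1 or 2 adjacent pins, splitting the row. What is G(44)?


Kayles: a move removes 1 or 2 adjacent pins from a contiguous row.
Removing pins from a row of k leaves two independent rows (a, b) with a + b = k - 1 (one pin) or a + b = k - 2 (two pins); an end removal gives a = 0.
By Sprague-Grundy, G(k) = mex{ G(a) XOR G(b) } over all these splits. G(0) = 0.
G(1): splits (0,0):0^0=0 -> mex({0}) = 1
G(2): splits (0,1):0^1=1 (0,0):0^0=0 -> mex({0, 1}) = 2
G(3): splits (0,2):0^2=2 (1,1):1^1=0 (0,1):0^1=1 -> mex({0, 1, 2}) = 3
G(4): splits (0,3):0^3=3 (1,2):1^2=3 (0,2):0^2=2 (1,1):1^1=0 -> mex({0, 2, 3}) = 1
G(5): splits (0,4):0^1=1 (1,3):1^3=2 (2,2):2^2=0 (0,3):0^3=3 (1,2):1^2=3 -> mex({0, 1, 2, 3}) = 4
G(6) = mex({0, 1, 2, 4}) = 3
G(7) = mex({0, 1, 3, 4, 5}) = 2
G(8) = mex({0, 2, 3, 5, 6}) = 1
G(9) = mex({0, 1, 2, 3, 6, 7}) = 4
G(10) = mex({0, 1, 3, 4, 5, 7}) = 2
G(11) = mex({0, 1, 2, 3, 4, 5}) = 6
G(12) = mex({0, 1, 2, 3, 5, 6, 7}) = 4
G(13) = mex({0, 2, 3, 4, 6, 7}) = 1
G(14) = mex({0, 1, 4, 5, 6, 7}) = 2
G(15) = mex({0, 1, 2, 3, 4, 5, 6}) = 7
G(16) = mex({0, 2, 3, 5, 6, 7}) = 1
G(17) = mex({0, 1, 2, 3, 5, 6, 7}) = 4
G(18) = mex({0, 1, 2, 4, 5, 6}) = 3
G(19) = mex({0, 1, 3, 4, 5, 7}) = 2
G(20) = mex({0, 2, 3, 4, 5, 6, 7}) = 1
G(21) = mex({0, 1, 2, 3, 5, 6, 7}) = 4
G(22) = mex({0, 1, 2, 3, 4, 5, 7}) = 6
G(23) = mex({0, 1, 2, 3, 4, 5, 6}) = 7
G(24) = mex({0, 1, 2, 3, 5, 6, 7}) = 4
G(25) = mex({0, 2, 3, 4, 6, 7}) = 1
G(26) = mex({0, 1, 3, 4, 5, 6, 7}) = 2
G(27) = mex({0, 1, 2, 3, 4, 5, 6, 7}) = 8
G(28) = mex({0, 1, 2, 3, 4, 6, 7, 8}) = 5
G(29) = mex({0, 1, 2, 3, 5, 6, 7, 8, 9}) = 4
G(30) = mex({0, 1, 2, 3, 4, 5, 6, 9, 10}) = 7
G(31) = mex({0, 1, 3, 4, 5, 7, 10, 11}) = 2
G(32) = mex({0, 2, 3, 4, 5, 6, 7, 9, 11}) = 1
G(33) = mex({0, 1, 2, 3, 4, 5, 6, 7, 9, 12}) = 8
G(34) = mex({0, 1, 2, 3, 4, 5, 7, 8, 11, 12}) = 6
G(35) = mex({0, 1, 2, 3, 4, 5, 6, 8, 9, 10, 11}) = 7
G(36) = mex({0, 1, 2, 3, 5, 6, 7, 9, 10}) = 4
G(37) = mex({0, 2, 3, 4, 6, 7, 9, 10, 11, 12}) = 1
G(38) = mex({0, 1, 3, 4, 5, 6, 7, 9, 10, 11, 12}) = 2
G(39) = mex({0, 1, 2, 4, 5, 6, 7, 9, 10, 12, 14}) = 3
G(40) = mex({0, 2, 3, 4, 6, 7, 11, 12, 14}) = 1
G(41) = mex({0, 1, 2, 3, 5, 6, 7, 9, 10, 11, 12}) = 4
G(42) = mex({0, 1, 2, 3, 4, 5, 6, 9, 10}) = 7
G(43) = mex({0, 1, 3, 4, 5, 7, 9, 10, 12, 15}) = 2
G(44) = mex({0, 2, 3, 4, 5, 6, 7, 9, 10, 12, 15}) = 1
Therefore G(44) = 1.

1


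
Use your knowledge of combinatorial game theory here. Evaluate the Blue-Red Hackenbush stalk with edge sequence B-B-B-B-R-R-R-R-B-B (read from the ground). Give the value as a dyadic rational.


Edges (from ground): B-B-B-B-R-R-R-R-B-B
By Berlekamp's sign-expansion rule, a Blue-Red Hackenbush stalk has the value of the surreal number whose sign sequence is the edge sequence with B -> + and R -> -.
Sign sequence: ++++----++
Trace the sign expansion in the surreal number tree, starting from 0:
Edge 1: B (sign +) -> bounds (0, +inf), value = 1
Edge 2: B (sign +) -> bounds (1, +inf), value = 2
Edge 3: B (sign +) -> bounds (2, +inf), value = 3
Edge 4: B (sign +) -> bounds (3, +inf), value = 4
Edge 5: R (sign -) -> bounds (3, 4), value = 7/2
Edge 6: R (sign -) -> bounds (3, 7/2), value = 13/4
Edge 7: R (sign -) -> bounds (3, 13/4), value = 25/8
Edge 8: R (sign -) -> bounds (3, 25/8), value = 49/16
Edge 9: B (sign +) -> bounds (49/16, 25/8), value = 99/32
Edge 10: B (sign +) -> bounds (99/32, 25/8), value = 199/64
Game value = 199/64

199/64


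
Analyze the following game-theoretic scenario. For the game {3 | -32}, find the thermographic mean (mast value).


Game = {3 | -32}, a switch {a | b} with numbers a > b.
Its thermograph has left wall a - t and right wall b + t, which meet at t = (a - b)/2, where both equal (a + b)/2. So the mast (mean value) is at (a + b)/2.
Mean = (3 + (-32))/2 = -29/2 = -29/2

-29/2


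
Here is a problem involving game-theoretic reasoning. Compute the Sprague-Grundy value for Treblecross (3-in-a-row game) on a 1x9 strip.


Treblecross: place X on empty cells; 3-in-a-row wins.
Playing within two cells of an existing X lets the opponent win at once, so sensible play treats the cells i-2..i+2 around each X as dead. The player left with no safe cell loses, so this is a normal-play take-away game on strips of safe cells.
Placing X at cell i (0-indexed) of a strip of k safe cells leaves independent strips of sizes max(0, i-2) and max(0, k-i-3). Hence G(k) = mex{ G(max(0,i-2)) XOR G(max(0,k-i-3)) : 0 <= i < k }, with G(0) = 0.
G(1): splits (0,0):0^0=0 -> mex({0}) = 1
G(2): splits (0,0):0^0=0 -> mex({0}) = 1
G(3): splits (0,0):0^0=0 -> mex({0}) = 1
G(4): splits (0,1):0^1=1 (0,0):0^0=0 -> mex({0, 1}) = 2
G(5): splits (0,2):0^1=1 (0,1):0^1=1 (0,0):0^0=0 -> mex({0, 1}) = 2
G(6) = mex({1}) = 0
G(7) = mex({0, 1, 2}) = 3
G(8) = mex({0, 1, 2}) = 3
G(9) = mex({0, 2}) = 1
Therefore G(9) = 1.

1


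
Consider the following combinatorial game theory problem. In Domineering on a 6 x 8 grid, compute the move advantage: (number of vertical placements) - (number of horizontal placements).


Board is 6 x 8 (rows x cols).
Left (vertical) placements: (rows-1) * cols = 5 * 8 = 40
Right (horizontal) placements: rows * (cols-1) = 6 * 7 = 42
Advantage = Left - Right = 40 - 42 = -2

-2


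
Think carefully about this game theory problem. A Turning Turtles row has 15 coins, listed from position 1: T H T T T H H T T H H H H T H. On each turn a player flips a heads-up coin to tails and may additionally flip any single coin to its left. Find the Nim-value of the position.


Coins: T H T T T H H T T H H H H T H
Key fact: a single head at position k behaves exactly like a Nim heap of size k (turning it to T and optionally flipping a coin at j < k corresponds to moving the heap from k to j, or to 0), and heads combine as a disjunctive sum (two heads at the same place would cancel, matching j XOR j = 0). So the Nim-value is the XOR of the 1-indexed positions of the heads.
Face-up positions (1-indexed): [2, 6, 7, 10, 11, 12, 13, 15]
XOR 0 with 2: 0 XOR 2 = 2
XOR 2 with 6: 2 XOR 6 = 4
XOR 4 with 7: 4 XOR 7 = 3
XOR 3 with 10: 3 XOR 10 = 9
XOR 9 with 11: 9 XOR 11 = 2
XOR 2 with 12: 2 XOR 12 = 14
XOR 14 with 13: 14 XOR 13 = 3
XOR 3 with 15: 3 XOR 15 = 12
Nim-value = 12

12


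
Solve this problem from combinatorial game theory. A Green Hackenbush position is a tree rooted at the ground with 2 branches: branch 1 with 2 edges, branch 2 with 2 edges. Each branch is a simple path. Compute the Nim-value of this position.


The tree has 2 branches from the ground vertex.
In Green Hackenbush, the Nim-value of a simple path of length k is k.
Branch 1: length 2, Nim-value = 2
Branch 2: length 2, Nim-value = 2
Total Nim-value = XOR of all branch values:
0 XOR 2 = 2
2 XOR 2 = 0
Nim-value of the tree = 0

0


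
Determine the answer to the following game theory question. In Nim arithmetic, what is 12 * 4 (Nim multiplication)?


Nim multiplication is bilinear over XOR: (u XOR v) * w = (u*w) XOR (v*w).
So we split each operand into its bit components and XOR the pairwise Nim products.
12 = 4 + 8 (as XOR of powers of 2).
4 = 4 (as XOR of powers of 2).
Using the standard Nim-product table on single bits:
  2*2 = 3,   2*4 = 8,   2*8 = 12,
  4*4 = 6,   4*8 = 11,  8*8 = 13,
and  1*x = x (identity), k*l = l*k (commutative).
Pairwise Nim products:
  4 * 4 = 6
  8 * 4 = 11
XOR them: 6 XOR 11 = 13.
Result: 12 * 4 = 13 (in Nim).

13


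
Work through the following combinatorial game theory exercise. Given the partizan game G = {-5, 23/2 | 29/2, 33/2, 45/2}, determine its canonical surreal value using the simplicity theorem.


Left options: {-5, 23/2}, max = 23/2
Right options: {29/2, 33/2, 45/2}, min = 29/2
All options are numbers and max(Left) < min(Right), so by the simplicity theorem the value is the simplest (earliest-born) number strictly between 23/2 and 29/2.
Integers 12 through 14 all lie strictly between 23/2 and 29/2.
Among integers, the simplest (lowest birthday = smallest |n|; 0 is born on day 0, +-n on day n) is 12.
No non-integer in the interval can be simpler: if x is a non-integer in the interval, then floor(x) or ceil(x) also lies in the interval (the interval contains an integer), and both are proper prefixes of x's sign expansion, i.e. born earlier. So the game value is 12.
Game value = 12

12


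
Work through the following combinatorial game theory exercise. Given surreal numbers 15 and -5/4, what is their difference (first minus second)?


x = 15, y = -5/4
Converting to common denominator: 4
x = 60/4, y = -5/4
x - y = 15 - -5/4 = 65/4

65/4


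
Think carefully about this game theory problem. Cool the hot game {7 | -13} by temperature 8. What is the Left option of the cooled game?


Original game: {7 | -13} (a switch {a | b} with a > b).
Cooling by t (for t below the temperature (a - b)/2 = 10) taxes each move by t: {a | b} cooled by t is {a - t | b + t}.
Cooling amount: t = 8
Cooled Left option: 7 - 8 = -1
Cooled Right option: -13 + 8 = -5
Cooled game: {-1 | -5}
Left option = -1

-1


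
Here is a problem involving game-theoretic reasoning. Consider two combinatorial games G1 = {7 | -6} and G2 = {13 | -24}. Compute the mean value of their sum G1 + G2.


G1 = {7 | -6}, G2 = {13 | -24}
Each is a switch {a | b} with numbers a > b; its mean value is (a + b)/2, and mean value is additive over game sums: m(G1 + G2) = m(G1) + m(G2).
Mean of G1 = (7 + (-6))/2 = 1/2 = 1/2
Mean of G2 = (13 + (-24))/2 = -11/2 = -11/2
Mean of G1 + G2 = 1/2 + -11/2 = -5

-5


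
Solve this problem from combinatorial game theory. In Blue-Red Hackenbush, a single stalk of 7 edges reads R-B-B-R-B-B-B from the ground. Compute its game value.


Edges (from ground): R-B-B-R-B-B-B
By Berlekamp's sign-expansion rule, a Blue-Red Hackenbush stalk has the value of the surreal number whose sign sequence is the edge sequence with B -> + and R -> -.
Sign sequence: -++-+++
Trace the sign expansion in the surreal number tree, starting from 0:
Edge 1: R (sign -) -> bounds (-inf, 0), value = -1
Edge 2: B (sign +) -> bounds (-1, 0), value = -1/2
Edge 3: B (sign +) -> bounds (-1/2, 0), value = -1/4
Edge 4: R (sign -) -> bounds (-1/2, -1/4), value = -3/8
Edge 5: B (sign +) -> bounds (-3/8, -1/4), value = -5/16
Edge 6: B (sign +) -> bounds (-5/16, -1/4), value = -9/32
Edge 7: B (sign +) -> bounds (-9/32, -1/4), value = -17/64
Game value = -17/64

-17/64


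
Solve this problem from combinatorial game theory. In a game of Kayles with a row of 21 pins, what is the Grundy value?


Kayles: a move removes 1 or 2 adjacent pins from a contiguous row.
Removing pins from a row of k leaves two independent rows (a, b) with a + b = k - 1 (one pin) or a + b = k - 2 (two pins); an end removal gives a = 0.
By Sprague-Grundy, G(k) = mex{ G(a) XOR G(b) } over all these splits. G(0) = 0.
G(1): splits (0,0):0^0=0 -> mex({0}) = 1
G(2): splits (0,1):0^1=1 (0,0):0^0=0 -> mex({0, 1}) = 2
G(3): splits (0,2):0^2=2 (1,1):1^1=0 (0,1):0^1=1 -> mex({0, 1, 2}) = 3
G(4): splits (0,3):0^3=3 (1,2):1^2=3 (0,2):0^2=2 (1,1):1^1=0 -> mex({0, 2, 3}) = 1
G(5): splits (0,4):0^1=1 (1,3):1^3=2 (2,2):2^2=0 (0,3):0^3=3 (1,2):1^2=3 -> mex({0, 1, 2, 3}) = 4
G(6) = mex({0, 1, 2, 4}) = 3
G(7) = mex({0, 1, 3, 4, 5}) = 2
G(8) = mex({0, 2, 3, 5, 6}) = 1
G(9) = mex({0, 1, 2, 3, 6, 7}) = 4
G(10) = mex({0, 1, 3, 4, 5, 7}) = 2
G(11) = mex({0, 1, 2, 3, 4, 5}) = 6
G(12) = mex({0, 1, 2, 3, 5, 6, 7}) = 4
G(13) = mex({0, 2, 3, 4, 6, 7}) = 1
G(14) = mex({0, 1, 4, 5, 6, 7}) = 2
G(15) = mex({0, 1, 2, 3, 4, 5, 6}) = 7
G(16) = mex({0, 2, 3, 5, 6, 7}) = 1
G(17) = mex({0, 1, 2, 3, 5, 6, 7}) = 4
G(18) = mex({0, 1, 2, 4, 5, 6}) = 3
G(19) = mex({0, 1, 3, 4, 5, 7}) = 2
G(20) = mex({0, 2, 3, 4, 5, 6, 7}) = 1
G(21) = mex({0, 1, 2, 3, 5, 6, 7}) = 4
Therefore G(21) = 4.

4


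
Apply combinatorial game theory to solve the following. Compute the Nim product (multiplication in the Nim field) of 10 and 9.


Nim multiplication is bilinear over XOR: (u XOR v) * w = (u*w) XOR (v*w).
So we split each operand into its bit components and XOR the pairwise Nim products.
10 = 2 + 8 (as XOR of powers of 2).
9 = 1 + 8 (as XOR of powers of 2).
Using the standard Nim-product table on single bits:
  2*2 = 3,   2*4 = 8,   2*8 = 12,
  4*4 = 6,   4*8 = 11,  8*8 = 13,
and  1*x = x (identity), k*l = l*k (commutative).
Pairwise Nim products:
  2 * 1 = 2
  2 * 8 = 12
  8 * 1 = 8
  8 * 8 = 13
XOR them: 2 XOR 12 XOR 8 XOR 13 = 11.
Result: 10 * 9 = 11 (in Nim).

11


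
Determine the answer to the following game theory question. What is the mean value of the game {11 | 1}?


Game = {11 | 1}, a switch {a | b} with numbers a > b.
Its thermograph has left wall a - t and right wall b + t, which meet at t = (a - b)/2, where both equal (a + b)/2. So the mast (mean value) is at (a + b)/2.
Mean = (11 + (1))/2 = 12/2 = 6

6


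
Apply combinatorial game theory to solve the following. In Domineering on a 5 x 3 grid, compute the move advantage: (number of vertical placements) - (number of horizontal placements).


Board is 5 x 3 (rows x cols).
Left (vertical) placements: (rows-1) * cols = 4 * 3 = 12
Right (horizontal) placements: rows * (cols-1) = 5 * 2 = 10
Advantage = Left - Right = 12 - 10 = 2

2


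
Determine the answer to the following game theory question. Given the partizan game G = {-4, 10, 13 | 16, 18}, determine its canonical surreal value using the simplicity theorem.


Left options: {-4, 10, 13}, max = 13
Right options: {16, 18}, min = 16
All options are numbers and max(Left) < min(Right), so by the simplicity theorem the value is the simplest (earliest-born) number strictly between 13 and 16.
Integers 14 through 15 all lie strictly between 13 and 16.
Among integers, the simplest (lowest birthday = smallest |n|; 0 is born on day 0, +-n on day n) is 14.
No non-integer in the interval can be simpler: if x is a non-integer in the interval, then floor(x) or ceil(x) also lies in the interval (the interval contains an integer), and both are proper prefixes of x's sign expansion, i.e. born earlier. So the game value is 14.
Game value = 14

14


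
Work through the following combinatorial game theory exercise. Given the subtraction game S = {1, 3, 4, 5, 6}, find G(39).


The subtraction set is S = {1, 3, 4, 5, 6}.
G(k) = mex{ G(k - s) : s in S, s <= k }. We compute iteratively: G(0) = 0.
G(1) = mex({0}) = 1
G(2) = mex({1}) = 0
G(3) = mex({0}) = 1
G(4) = mex({0, 1}) = 2
G(5) = mex({0, 1, 2}) = 3
G(6) = mex({0, 1, 3}) = 2
G(7) = mex({0, 1, 2}) = 3
G(8) = mex({0, 1, 2, 3}) = 4
G(9) = mex({1, 2, 3, 4}) = 0
G(10) = mex({0, 2, 3}) = 1
G(11) = mex({1, 2, 3, 4}) = 0
G(12) = mex({0, 2, 3, 4}) = 1
G(13) = mex({0, 1, 3, 4}) = 2
G(14) = mex({0, 1, 2, 4}) = 3
Observe that G(9)..G(14) = 0, 1, 0, 1, 2, 3 repeats G(0)..G(5) = 0, 1, 0, 1, 2, 3.
For k >= max(S) = 6, G(k) is determined by the previous 6 values G(k-6)..G(k-1); a window of 6 consecutive values has recurred shifted by 9, so by induction G(k + 9) = G(k) for all k >= 0: the sequence is periodic from the start with period 9.
One period: G(0..8) = 0, 1, 0, 1, 2, 3, 2, 3, 4.
39 mod 9 = 3, so G(39) = G(3) = 1.

1


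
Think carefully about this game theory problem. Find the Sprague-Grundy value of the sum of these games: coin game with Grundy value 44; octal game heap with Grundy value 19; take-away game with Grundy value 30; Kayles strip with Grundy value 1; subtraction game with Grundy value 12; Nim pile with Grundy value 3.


By the Sprague-Grundy theorem, the Grundy value of a sum of games is the XOR of individual Grundy values.
coin game: Grundy value = 44. Running XOR: 0 XOR 44 = 44
octal game heap: Grundy value = 19. Running XOR: 44 XOR 19 = 63
take-away game: Grundy value = 30. Running XOR: 63 XOR 30 = 33
Kayles strip: Grundy value = 1. Running XOR: 33 XOR 1 = 32
subtraction game: Grundy value = 12. Running XOR: 32 XOR 12 = 44
Nim pile: Grundy value = 3. Running XOR: 44 XOR 3 = 47
The combined Grundy value is 47.

47


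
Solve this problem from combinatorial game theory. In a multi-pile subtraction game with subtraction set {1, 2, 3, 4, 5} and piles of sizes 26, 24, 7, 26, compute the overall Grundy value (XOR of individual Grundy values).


Subtraction set: {1, 2, 3, 4, 5}
For this subtraction set, G(n) = n mod 6 (period = max + 1 = 6).
Pile 1 (size 26): G(26) = 26 mod 6 = 2
Pile 2 (size 24): G(24) = 24 mod 6 = 0
Pile 3 (size 7): G(7) = 7 mod 6 = 1
Pile 4 (size 26): G(26) = 26 mod 6 = 2
Total Grundy value = XOR of all: 2 XOR 0 XOR 1 XOR 2 = 1

1


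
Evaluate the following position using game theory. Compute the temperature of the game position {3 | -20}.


The game is {3 | -20}, a switch {a | b} with numbers a > b.
Cooling {a | b} by t gives {a - t | b + t}, which stops being hot when a - t = b + t, i.e. at t = (a - b)/2. So the temperature of a switch is (a - b)/2.
Temperature = (Left option - Right option) / 2
= (3 - (-20)) / 2
= 23 / 2
= 23/2

23/2


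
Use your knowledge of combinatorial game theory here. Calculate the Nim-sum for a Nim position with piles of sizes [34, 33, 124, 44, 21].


We need the XOR (exclusive or) of all pile sizes.
After XOR-ing pile 1 (size 34): 0 XOR 34 = 34
After XOR-ing pile 2 (size 33): 34 XOR 33 = 3
After XOR-ing pile 3 (size 124): 3 XOR 124 = 127
After XOR-ing pile 4 (size 44): 127 XOR 44 = 83
After XOR-ing pile 5 (size 21): 83 XOR 21 = 70
The Nim-value of this position is 70.

70


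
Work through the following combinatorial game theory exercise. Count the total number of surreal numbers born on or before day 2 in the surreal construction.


Day 0: {|} = 0 is born. Count = 1.
Day n: the number of surreal numbers born by day n is 2^(n+1) - 1.
By day 0: 2^1 - 1 = 1
By day 1: 2^2 - 1 = 3
By day 2: 2^3 - 1 = 7
By day 2: 7 surreal numbers.

7


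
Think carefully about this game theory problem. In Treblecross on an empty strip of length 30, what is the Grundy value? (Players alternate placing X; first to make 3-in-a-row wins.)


Treblecross: place X on empty cells; 3-in-a-row wins.
Playing within two cells of an existing X lets the opponent win at once, so sensible play treats the cells i-2..i+2 around each X as dead. The player left with no safe cell loses, so this is a normal-play take-away game on strips of safe cells.
Placing X at cell i (0-indexed) of a strip of k safe cells leaves independent strips of sizes max(0, i-2) and max(0, k-i-3). Hence G(k) = mex{ G(max(0,i-2)) XOR G(max(0,k-i-3)) : 0 <= i < k }, with G(0) = 0.
G(1): splits (0,0):0^0=0 -> mex({0}) = 1
G(2): splits (0,0):0^0=0 -> mex({0}) = 1
G(3): splits (0,0):0^0=0 -> mex({0}) = 1
G(4): splits (0,1):0^1=1 (0,0):0^0=0 -> mex({0, 1}) = 2
G(5): splits (0,2):0^1=1 (0,1):0^1=1 (0,0):0^0=0 -> mex({0, 1}) = 2
G(6) = mex({1}) = 0
G(7) = mex({0, 1, 2}) = 3
G(8) = mex({0, 1, 2}) = 3
G(9) = mex({0, 2}) = 1
G(10) = mex({0, 2, 3}) = 1
G(11) = mex({0, 3}) = 1
G(12) = mex({1, 3}) = 0
G(13) = mex({0, 1, 2, 3}) = 4
G(14) = mex({0, 1, 2}) = 3
G(15) = mex({0, 1, 2}) = 3
G(16) = mex({0, 1, 2, 4}) = 3
G(17) = mex({0, 1, 3, 4}) = 2
G(18) = mex({0, 1, 3, 4}) = 2
G(19) = mex({0, 1, 3, 5}) = 2
G(20) = mex({0, 1, 2, 3, 5}) = 4
G(21) = mex({0, 1, 2, 3, 5}) = 4
G(22) = mex({1, 2, 6}) = 0
G(23) = mex({0, 1, 2, 3, 4, 6}) = 5
G(24) = mex({0, 1, 2, 3, 4}) = 5
G(25) = mex({0, 1, 3, 4, 7}) = 2
G(26) = mex({0, 1, 3, 4, 5, 7}) = 2
G(27) = mex({0, 1, 3, 5}) = 2
G(28) = mex({0, 1, 2, 5}) = 3
G(29) = mex({0, 1, 2, 4, 5, 6}) = 3
G(30) = mex({1, 2, 4, 6}) = 0
Therefore G(30) = 0.

0


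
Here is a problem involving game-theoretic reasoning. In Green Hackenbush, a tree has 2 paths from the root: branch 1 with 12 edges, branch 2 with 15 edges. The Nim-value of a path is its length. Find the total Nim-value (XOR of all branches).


The tree has 2 branches from the ground vertex.
In Green Hackenbush, the Nim-value of a simple path of length k is k.
Branch 1: length 12, Nim-value = 12
Branch 2: length 15, Nim-value = 15
Total Nim-value = XOR of all branch values:
0 XOR 12 = 12
12 XOR 15 = 3
Nim-value of the tree = 3

3


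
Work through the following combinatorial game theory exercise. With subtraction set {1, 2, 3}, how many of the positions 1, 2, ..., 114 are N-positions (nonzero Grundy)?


Subtraction set S = {1, 2, 3}, so G(n) = n mod 4.
G(n) = 0 when n is a multiple of 4.
Multiples of 4 in [1, 114]: 28
N-positions (nonzero Grundy) = 114 - 28 = 86

86


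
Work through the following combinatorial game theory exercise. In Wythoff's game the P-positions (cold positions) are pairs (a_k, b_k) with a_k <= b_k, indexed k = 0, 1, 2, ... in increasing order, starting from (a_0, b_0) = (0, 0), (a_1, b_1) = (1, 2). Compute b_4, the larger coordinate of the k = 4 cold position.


By Wythoff's theorem, a_k = floor(k * phi) and b_k = floor(k * phi^2) = a_k + k, where phi = (1 + sqrt(5))/2 is the golden ratio.
phi = (1 + sqrt(5))/2 = 1.618034
phi^2 = phi + 1 = 2.618034
k = 4
k * phi^2 = 4 * 2.618034 = 10.472136
b_4 = floor(k * phi^2) = 10 (check: a_4 + k = 6 + 4 = 10)

10


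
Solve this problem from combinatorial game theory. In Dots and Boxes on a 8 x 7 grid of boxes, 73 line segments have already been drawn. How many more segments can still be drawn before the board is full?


Grid: 8 x 7 boxes, i.e. 9 rows and 8 columns of dots.
Horizontal edges: (rows + 1) * cols = 9 * 7 = 63
Vertical edges: rows * (cols + 1) = 8 * 8 = 64
Total edges: 63 + 64 = 127
Edges drawn: 73
Remaining: 127 - 73 = 54

54


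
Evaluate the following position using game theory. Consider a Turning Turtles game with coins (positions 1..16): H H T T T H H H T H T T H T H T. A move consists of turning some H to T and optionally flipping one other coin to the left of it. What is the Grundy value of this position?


Coins: H H T T T H H H T H T T H T H T
Key fact: a single head at position k behaves exactly like a Nim heap of size k (turning it to T and optionally flipping a coin at j < k corresponds to moving the heap from k to j, or to 0), and heads combine as a disjunctive sum (two heads at the same place would cancel, matching j XOR j = 0). So the Nim-value is the XOR of the 1-indexed positions of the heads.
Face-up positions (1-indexed): [1, 2, 6, 7, 8, 10, 13, 15]
XOR 0 with 1: 0 XOR 1 = 1
XOR 1 with 2: 1 XOR 2 = 3
XOR 3 with 6: 3 XOR 6 = 5
XOR 5 with 7: 5 XOR 7 = 2
XOR 2 with 8: 2 XOR 8 = 10
XOR 10 with 10: 10 XOR 10 = 0
XOR 0 with 13: 0 XOR 13 = 13
XOR 13 with 15: 13 XOR 15 = 2
Nim-value = 2

2
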